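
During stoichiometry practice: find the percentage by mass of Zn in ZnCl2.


M(ZnCl2) = 1×65.38 + 2×35.45 = 136.28 g/mol
Mass of Zn = 1 × 65.38 = 65.38 g/mol
% Zn = 65.38/136.28 × 100 = 47.97%

47.97%


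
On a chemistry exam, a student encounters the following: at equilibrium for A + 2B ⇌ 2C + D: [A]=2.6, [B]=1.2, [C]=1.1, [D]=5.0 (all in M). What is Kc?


Kc = [C]^2[D]/([A][B]^2)
= (1.1^2 × 5.0^1)/(2.6^1 × 1.2^2)
= 6.05/3.744
= 1.616

1.616


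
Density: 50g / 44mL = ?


ρ = mass/volume
= 50/44
= 1.136 g/mL

1.136 g/mL


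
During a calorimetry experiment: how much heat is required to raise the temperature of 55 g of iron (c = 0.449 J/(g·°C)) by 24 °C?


q = mcΔT = 55 × 0.449 × 24
= 592.68 J

592.68 J


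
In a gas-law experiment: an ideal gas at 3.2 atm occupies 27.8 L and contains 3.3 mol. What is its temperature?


PV = nRT  (R = 0.08206 L·atm/(mol·K))
T = PV/(nR) = 3.2×27.8/(3.3×0.08206)
= 88.96/0.270798
= 328.51 K

328.51 K


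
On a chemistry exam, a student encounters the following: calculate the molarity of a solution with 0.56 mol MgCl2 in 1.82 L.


M = n/V = 0.56/1.82 = 0.308 mol/L

0.308 M


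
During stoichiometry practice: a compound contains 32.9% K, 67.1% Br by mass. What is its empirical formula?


Assume 100 g sample. Moles of each element:
  K: 32.9/39.1 = 0.841 mol
  Br: 67.1/79.9 = 0.84 mol
Divide by smallest (0.84):
  K: 0.841/0.84 = 1.0
  Br: 0.84/0.84 = 1.0
Empirical formula: KBr

KBr


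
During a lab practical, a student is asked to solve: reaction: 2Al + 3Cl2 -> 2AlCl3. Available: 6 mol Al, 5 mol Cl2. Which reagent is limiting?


Mole ratio available / coefficient:
  Al: 6/2 = 3.000
  Cl2: 5/3 = 1.667
Smaller ratio is limiting.

Cl2


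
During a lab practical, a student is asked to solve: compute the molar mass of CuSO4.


M(CuSO4) = 1×63.55 + 1×32.07 + 4×16.0
= 63.55 + 32.07 + 64.0
= 159.62 g/mol

159.62 g/mol


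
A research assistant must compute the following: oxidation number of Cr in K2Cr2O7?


2(+1) + 2x + 7(-2) = 0, so x = +6
Oxidation number: +6

+6


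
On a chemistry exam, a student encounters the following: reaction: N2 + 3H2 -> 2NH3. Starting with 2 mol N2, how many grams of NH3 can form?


Mole ratio NH3:N2 = 2:1
n(NH3) = 2 × 2/1 = 4.000 mol
mass = 4.000 × 17.03 = 68.12 g

68.12 g


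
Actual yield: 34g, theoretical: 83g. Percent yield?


% yield = actual/theoretical × 100
= 34/83 × 100
= 40.96%

40.96%


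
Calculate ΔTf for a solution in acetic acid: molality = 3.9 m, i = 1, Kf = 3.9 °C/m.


ΔTf = Kf × m × i
= 3.9 × 3.9 × 1
= 15.21 °C

15.21 °C


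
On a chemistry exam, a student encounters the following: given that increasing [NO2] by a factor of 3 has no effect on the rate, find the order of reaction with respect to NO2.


rate ∝ [NO2]^n
rate ∝ [NO2]^0
Order in NO2: 0

0


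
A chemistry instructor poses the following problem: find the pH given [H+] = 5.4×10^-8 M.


pH = -log10([H+]) = -log10(5.4×10^-8)
= 8 - log10(5.4)
= 8 - 0.73
= 7.27

7.27


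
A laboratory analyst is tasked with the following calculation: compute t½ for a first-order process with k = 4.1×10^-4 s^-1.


t½ = ln2/k = 0.693147/(4.1×10^-4 s^-1)
= 1691 s

1691 s


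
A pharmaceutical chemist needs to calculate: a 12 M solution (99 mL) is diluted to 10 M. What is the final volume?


C1V1 = C2V2
12 × 99 = 10 × V2
V2 = 1188/10 = 118.8 mL

118.8 mL


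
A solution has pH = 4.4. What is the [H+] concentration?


[H+] = 10^(-pH) = 10^(-4.4)
= 3.98×10^-5 M

3.98×10^-5 M


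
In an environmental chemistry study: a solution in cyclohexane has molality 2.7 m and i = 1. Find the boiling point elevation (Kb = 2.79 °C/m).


ΔTb = Kb × m × i
= 2.79 × 2.7 × 1
= 7.533 °C

7.533 °C


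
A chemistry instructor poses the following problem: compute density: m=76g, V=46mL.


ρ = mass/volume
= 76/46
= 1.652 g/mL

1.652 g/mL


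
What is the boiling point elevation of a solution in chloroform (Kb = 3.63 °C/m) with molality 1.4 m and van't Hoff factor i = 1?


ΔTb = Kb × m × i
= 3.63 × 1.4 × 1
= 5.082 °C

5.082 °C


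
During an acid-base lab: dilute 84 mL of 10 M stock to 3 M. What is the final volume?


C1V1 = C2V2
10 × 84 = 3 × V2
V2 = 840/3 = 280.0 mL

280.0 mL


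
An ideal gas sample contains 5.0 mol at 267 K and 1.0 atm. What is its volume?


PV = nRT  (R = 0.08206 L·atm/(mol·K))
V = nRT/P = 5.0×0.08206×267/1.0
= 109.55 L

109.55 L


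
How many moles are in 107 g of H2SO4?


M(H2SO4) = 98.09 g/mol
n = mass/M = 107/98.09 = 1.0908 mol

1.0908 mol


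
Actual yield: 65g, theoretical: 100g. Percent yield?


% yield = actual/theoretical × 100
= 65/100 × 100
= 65.0%

65.0%


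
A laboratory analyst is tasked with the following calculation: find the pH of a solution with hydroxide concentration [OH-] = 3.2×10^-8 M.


pOH = -log10([OH-]) = -log10(3.2×10^-8)
= 8 - log10(3.2) = 7.49
pH = 14 - pOH = 14 - 7.49 = 6.51

6.51


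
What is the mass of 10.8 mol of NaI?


M(NaI) = 149.89 g/mol
mass = n × M = 10.8 × 149.89 = 1618.81 g

1618.81 g


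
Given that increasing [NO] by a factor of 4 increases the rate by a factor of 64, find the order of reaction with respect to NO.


rate ∝ [NO]^n
4^n = 64 → n = 3
Order in NO: 3

3


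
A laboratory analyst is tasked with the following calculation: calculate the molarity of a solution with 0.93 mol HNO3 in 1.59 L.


M = n/V = 0.93/1.59 = 0.585 mol/L

0.585 M


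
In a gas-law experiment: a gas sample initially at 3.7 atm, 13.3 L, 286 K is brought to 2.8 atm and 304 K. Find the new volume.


P1V1/T1 = P2V2/T2
V2 = P1V1T2/(T1P2)
= 3.7×13.3×304/(286×2.8)
= 18.681 L

18.681 L


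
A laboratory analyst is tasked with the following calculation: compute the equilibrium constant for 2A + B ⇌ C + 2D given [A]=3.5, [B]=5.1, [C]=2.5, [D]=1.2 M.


Kc = [C][D]^2/([A]^2[B])
= (2.5^1 × 1.2^2)/(3.5^2 × 5.1^1)
= 3.6/62.475
= 0.05762

0.05762


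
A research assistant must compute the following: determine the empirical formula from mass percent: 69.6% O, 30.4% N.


Assume 100 g sample. Moles of each element:
  O: 69.6/16.0 = 4.35 mol
  N: 30.4/14.01 = 2.17 mol
Divide by smallest (2.17):
  O: 4.35/2.17 = 2.0
  N: 2.17/2.17 = 1.0
Empirical formula: NO2

NO2


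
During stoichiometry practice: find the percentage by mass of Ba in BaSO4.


M(BaSO4) = 1×137.33 + 1×32.07 + 4×16.0 = 233.40 g/mol
Mass of Ba = 1 × 137.33 = 137.33 g/mol
% Ba = 137.33/233.40 × 100 = 58.84%

58.84%


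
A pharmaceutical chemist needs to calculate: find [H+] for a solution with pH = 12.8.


[H+] = 10^(-pH) = 10^(-12.8)
= 1.58×10^-13 M

1.58×10^-13 M


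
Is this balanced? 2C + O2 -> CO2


Equation: 2C + O2 -> CO2
Check atoms: C: 2≠1, O: 2=2
Not balanced

No, not balanced


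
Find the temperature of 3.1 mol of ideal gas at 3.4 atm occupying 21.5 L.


PV = nRT  (R = 0.08206 L·atm/(mol·K))
T = PV/(nR) = 3.4×21.5/(3.1×0.08206)
= 73.10/0.254386
= 287.36 K

287.36 K


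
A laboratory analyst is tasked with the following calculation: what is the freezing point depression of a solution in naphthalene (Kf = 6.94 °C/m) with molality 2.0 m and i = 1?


ΔTf = Kf × m × i
= 6.94 × 2.0 × 1
= 13.88 °C

13.88 °C


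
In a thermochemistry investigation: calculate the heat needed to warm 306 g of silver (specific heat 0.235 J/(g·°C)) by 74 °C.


q = mcΔT = 306 × 0.235 × 74
= 5321.34 J

5321.34 J


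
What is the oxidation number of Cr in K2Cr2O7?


2(+1) + 2x + 7(-2) = 0, so x = +6
Oxidation number: +6

+6


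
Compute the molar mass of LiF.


M(LiF) = 1×6.94 + 1×19.0
= 6.94 + 19.0
= 25.94 g/mol

25.94 g/mol


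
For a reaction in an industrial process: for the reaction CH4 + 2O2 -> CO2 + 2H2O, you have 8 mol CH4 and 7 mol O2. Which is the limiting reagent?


Mole ratio available / coefficient:
  CH4: 8/1 = 8.000
  O2: 7/2 = 3.500
Smaller ratio is limiting.

O2


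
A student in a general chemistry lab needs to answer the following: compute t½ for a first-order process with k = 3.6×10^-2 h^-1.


t½ = ln2/k = 0.693147/(3.6×10^-2 h^-1)
= 19.25 h

19.25 h


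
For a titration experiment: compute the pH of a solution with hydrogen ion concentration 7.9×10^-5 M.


pH = -log10([H+]) = -log10(7.9×10^-5)
= 5 - log10(7.9)
= 5 - 0.9
= 4.1

4.1


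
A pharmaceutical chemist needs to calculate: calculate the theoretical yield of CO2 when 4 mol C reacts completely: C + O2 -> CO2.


Mole ratio CO2:C = 1:1
n(CO2) = 4 × 1/1 = 4.000 mol
mass = 4.000 × 44.01 = 176.04 g

176.04 g


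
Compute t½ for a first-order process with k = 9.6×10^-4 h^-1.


t½ = ln2/k = 0.693147/(9.6×10^-4 h^-1)
= 722.0 h

722.0 h


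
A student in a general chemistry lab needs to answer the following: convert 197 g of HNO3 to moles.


M(HNO3) = 63.02 g/mol
n = mass/M = 197/63.02 = 3.126 mol

3.126 mol


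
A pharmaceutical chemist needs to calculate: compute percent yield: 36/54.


% yield = actual/theoretical × 100
= 36/54 × 100
= 66.67%

66.67%


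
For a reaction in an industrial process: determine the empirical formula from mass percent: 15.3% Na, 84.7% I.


Assume 100 g sample. Moles of each element:
  Na: 15.3/22.99 = 0.666 mol
  I: 84.7/126.9 = 0.667 mol
Divide by smallest (0.666):
  Na: 0.666/0.666 = 1.0
  I: 0.667/0.666 = 1.0
Empirical formula: NaI

NaI


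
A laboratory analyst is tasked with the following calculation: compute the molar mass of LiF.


M(LiF) = 1×6.94 + 1×19.0
= 6.94 + 19.0
= 25.94 g/mol

25.94 g/mol


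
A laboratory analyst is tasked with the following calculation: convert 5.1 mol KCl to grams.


M(KCl) = 74.55 g/mol
mass = n × M = 5.1 × 74.55 = 380.21 g

380.21 g


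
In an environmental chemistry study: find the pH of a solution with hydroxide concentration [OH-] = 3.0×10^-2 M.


pOH = -log10([OH-]) = -log10(3.0×10^-2)
= 2 - log10(3.0) = 1.52
pH = 14 - pOH = 14 - 1.52 = 12.48

12.48


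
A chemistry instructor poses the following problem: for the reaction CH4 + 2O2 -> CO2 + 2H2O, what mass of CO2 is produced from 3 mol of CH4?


Mole ratio CO2:CH4 = 1:1
n(CO2) = 3 × 1/1 = 3.000 mol
mass = 3.000 × 44.01 = 132.03 g

132.03 g


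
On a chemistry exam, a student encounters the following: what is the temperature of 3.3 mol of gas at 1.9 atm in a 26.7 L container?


PV = nRT  (R = 0.08206 L·atm/(mol·K))
T = PV/(nR) = 1.9×26.7/(3.3×0.08206)
= 50.73/0.270798
= 187.34 K

187.34 K


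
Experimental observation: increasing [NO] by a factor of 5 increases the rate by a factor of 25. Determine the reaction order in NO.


rate ∝ [NO]^n
5^n = 25 → n = 2
Order in NO: 2

2


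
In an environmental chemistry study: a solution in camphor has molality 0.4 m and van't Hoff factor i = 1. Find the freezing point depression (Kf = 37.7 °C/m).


ΔTf = Kf × m × i
= 37.7 × 0.4 × 1
= 15.08 °C

15.08 °C


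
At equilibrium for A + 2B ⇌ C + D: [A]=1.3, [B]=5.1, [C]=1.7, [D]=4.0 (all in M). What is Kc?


Kc = [C][D]/([A][B]^2)
= (1.7^1 × 4.0^1)/(1.3^1 × 5.1^2)
= 6.8/33.813
= 0.2011

0.2011


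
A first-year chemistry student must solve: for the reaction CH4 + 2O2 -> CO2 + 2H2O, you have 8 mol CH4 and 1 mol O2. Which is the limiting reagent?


Mole ratio available / coefficient:
  CH4: 8/1 = 8.000
  O2: 1/2 = 0.500
Smaller ratio is limiting.

O2


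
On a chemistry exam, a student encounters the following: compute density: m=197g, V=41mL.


ρ = mass/volume
= 197/41
= 4.805 g/mL

4.805 g/mL


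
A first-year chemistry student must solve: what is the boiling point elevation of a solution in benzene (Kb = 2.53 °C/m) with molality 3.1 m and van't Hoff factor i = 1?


ΔTb = Kb × m × i
= 2.53 × 3.1 × 1
= 7.843 °C

7.843 °C


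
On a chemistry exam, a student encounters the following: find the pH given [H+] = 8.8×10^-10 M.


pH = -log10([H+]) = -log10(8.8×10^-10)
= 10 - log10(8.8)
= 10 - 0.94
= 9.06

9.06


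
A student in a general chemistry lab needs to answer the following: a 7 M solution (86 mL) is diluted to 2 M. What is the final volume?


C1V1 = C2V2
7 × 86 = 2 × V2
V2 = 602/2 = 301.0 mL

301.0 mL


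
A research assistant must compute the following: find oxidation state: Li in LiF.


Group 1 metal: +1
Oxidation number: +1

+1


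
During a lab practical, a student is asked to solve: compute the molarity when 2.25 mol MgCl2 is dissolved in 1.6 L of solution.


M = n/V = 2.25/1.6 = 1.406 mol/L

1.406 M


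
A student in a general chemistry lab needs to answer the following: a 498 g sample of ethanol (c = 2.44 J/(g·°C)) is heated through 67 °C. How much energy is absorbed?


q = mcΔT = 498 × 2.44 × 67
= 81413.04 J

81413.04 J


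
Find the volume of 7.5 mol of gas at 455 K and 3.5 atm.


PV = nRT  (R = 0.08206 L·atm/(mol·K))
V = nRT/P = 7.5×0.08206×455/3.5
= 80.008 L

80.008 L


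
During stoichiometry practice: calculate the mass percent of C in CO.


M(CO) = 1×12.01 + 1×16.0 = 28.01 g/mol
Mass of C = 1 × 12.01 = 12.01 g/mol
% C = 12.01/28.01 × 100 = 42.88%

42.88%


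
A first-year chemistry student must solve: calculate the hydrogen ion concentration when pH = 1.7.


[H+] = 10^(-pH) = 10^(-1.7)
= 2.0×10^-2 M

2.0×10^-2 M


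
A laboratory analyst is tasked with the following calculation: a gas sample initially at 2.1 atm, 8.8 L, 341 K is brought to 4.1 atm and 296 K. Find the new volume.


P1V1/T1 = P2V2/T2
V2 = P1V1T2/(T1P2)
= 2.1×8.8×296/(341×4.1)
= 3.913 L

3.913 L


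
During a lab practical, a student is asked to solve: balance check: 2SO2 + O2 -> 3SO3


Equation: 2SO2 + O2 -> 3SO3
Check atoms: O: 6≠9, S: 2≠3
Not balanced

No, not balanced


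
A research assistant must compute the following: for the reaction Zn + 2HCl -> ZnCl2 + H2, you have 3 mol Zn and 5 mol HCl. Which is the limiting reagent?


Mole ratio available / coefficient:
  Zn: 3/1 = 3.000
  HCl: 5/2 = 2.500
Smaller ratio is limiting.

HCl


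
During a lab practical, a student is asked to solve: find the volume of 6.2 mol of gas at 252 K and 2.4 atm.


PV = nRT  (R = 0.08206 L·atm/(mol·K))
V = nRT/P = 6.2×0.08206×252/2.4
= 53.421 L

53.421 L


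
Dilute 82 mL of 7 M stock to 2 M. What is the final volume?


C1V1 = C2V2
7 × 82 = 2 × V2
V2 = 574/2 = 287.0 mL

287.0 mL


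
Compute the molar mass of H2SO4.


M(H2SO4) = 2×1.008 + 1×32.07 + 4×16.0
= 2.02 + 32.07 + 64.0
= 98.09 g/mol

98.09 g/mol


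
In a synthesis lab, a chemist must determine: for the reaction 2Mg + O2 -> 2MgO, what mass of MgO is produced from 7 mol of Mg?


Mole ratio MgO:Mg = 2:2
n(MgO) = 7 × 2/2 = 7.000 mol
mass = 7.000 × 40.31 = 282.17 g

282.17 g


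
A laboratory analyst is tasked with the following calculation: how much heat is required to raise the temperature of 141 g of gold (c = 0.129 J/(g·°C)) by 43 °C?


q = mcΔT = 141 × 0.129 × 43
= 782.13 J

782.13 J


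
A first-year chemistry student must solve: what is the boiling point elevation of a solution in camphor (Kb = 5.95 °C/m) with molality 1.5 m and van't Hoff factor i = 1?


ΔTb = Kb × m × i
= 5.95 × 1.5 × 1
= 8.925 °C

8.925 °C


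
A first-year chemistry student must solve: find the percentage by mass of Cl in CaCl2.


M(CaCl2) = 1×40.08 + 2×35.45 = 110.98 g/mol
Mass of Cl = 2 × 35.45 = 70.90 g/mol
% Cl = 70.90/110.98 × 100 = 63.89%

63.89%


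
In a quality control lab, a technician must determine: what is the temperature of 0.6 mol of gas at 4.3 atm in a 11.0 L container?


PV = nRT  (R = 0.08206 L·atm/(mol·K))
T = PV/(nR) = 4.3×11.0/(0.6×0.08206)
= 47.30/0.049236
= 960.68 K

960.68 K


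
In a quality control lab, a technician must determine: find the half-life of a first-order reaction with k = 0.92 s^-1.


t½ = ln2/k = 0.693147/(0.92 s^-1)
= 0.7534 s

0.7534 s


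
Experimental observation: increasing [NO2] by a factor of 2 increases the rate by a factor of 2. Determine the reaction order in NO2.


rate ∝ [NO2]^n
2^n = 2 → n = 1
Order in NO2: 1

1


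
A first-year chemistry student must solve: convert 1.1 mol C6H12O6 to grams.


M(C6H12O6) = 180.16 g/mol
mass = n × M = 1.1 × 180.16 = 198.18 g

198.18 g


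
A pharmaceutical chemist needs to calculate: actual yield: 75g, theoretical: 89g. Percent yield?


% yield = actual/theoretical × 100
= 75/89 × 100
= 84.27%

84.27%


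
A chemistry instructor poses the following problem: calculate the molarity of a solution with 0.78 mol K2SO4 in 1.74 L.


M = n/V = 0.78/1.74 = 0.448 mol/L

0.448 M


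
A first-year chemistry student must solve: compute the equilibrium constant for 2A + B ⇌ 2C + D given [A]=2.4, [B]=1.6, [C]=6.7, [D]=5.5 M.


Kc = [C]^2[D]/([A]^2[B])
= (6.7^2 × 5.5^1)/(2.4^2 × 1.6^1)
= 246.895/9.216
= 26.79

26.79


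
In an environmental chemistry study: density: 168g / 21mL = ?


ρ = mass/volume
= 168/21
= 8.0 g/mL

8.0 g/mL


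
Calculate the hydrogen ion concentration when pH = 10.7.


[H+] = 10^(-pH) = 10^(-10.7)
= 2.0×10^-11 M

2.0×10^-11 M


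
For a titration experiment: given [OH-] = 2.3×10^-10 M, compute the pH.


pOH = -log10([OH-]) = -log10(2.3×10^-10)
= 10 - log10(2.3) = 9.64
pH = 14 - pOH = 14 - 9.64 = 4.36

4.36


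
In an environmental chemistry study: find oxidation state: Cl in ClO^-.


x + (-2) = -1, so x = +1
Oxidation number: +1

+1


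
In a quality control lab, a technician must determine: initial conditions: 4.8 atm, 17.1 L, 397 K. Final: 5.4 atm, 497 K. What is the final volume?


P1V1/T1 = P2V2/T2
V2 = P1V1T2/(T1P2)
= 4.8×17.1×497/(397×5.4)
= 19.029 L

19.029 L


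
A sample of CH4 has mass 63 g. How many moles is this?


M(CH4) = 16.04 g/mol
n = mass/M = 63/16.04 = 3.9277 mol

3.9277 mol


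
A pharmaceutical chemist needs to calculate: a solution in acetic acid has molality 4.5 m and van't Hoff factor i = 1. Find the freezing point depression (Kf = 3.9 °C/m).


ΔTf = Kf × m × i
= 3.9 × 4.5 × 1
= 17.55 °C

17.55 °C


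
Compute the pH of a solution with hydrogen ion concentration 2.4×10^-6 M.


pH = -log10([H+]) = -log10(2.4×10^-6)
= 6 - log10(2.4)
= 6 - 0.38
= 5.62

5.62


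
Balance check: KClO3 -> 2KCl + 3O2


Equation: KClO3 -> 2KCl + 3O2
Check atoms: Cl: 1≠2, K: 1≠2, O: 3≠6
Not balanced

No, not balanced


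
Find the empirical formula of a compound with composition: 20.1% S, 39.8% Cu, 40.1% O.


Assume 100 g sample. Moles of each element:
  S: 20.1/32.07 = 0.627 mol
  Cu: 39.8/63.55 = 0.626 mol
  O: 40.1/16.0 = 2.506 mol
Divide by smallest (0.626):
  S: 0.627/0.626 = 1.0
  Cu: 0.626/0.626 = 1.0
  O: 2.506/0.626 = 4.0
Empirical formula: CuSO4

CuSO4


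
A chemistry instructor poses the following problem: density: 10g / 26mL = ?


ρ = mass/volume
= 10/26
= 0.385 g/mL

0.385 g/mL


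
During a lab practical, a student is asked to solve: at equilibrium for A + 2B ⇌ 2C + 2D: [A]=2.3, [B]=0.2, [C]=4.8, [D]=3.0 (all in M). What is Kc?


Kc = [C]^2[D]^2/([A][B]^2)
= (4.8^2 × 3.0^2)/(2.3^1 × 0.2^2)
= 207.36/0.092
= 2254

2254


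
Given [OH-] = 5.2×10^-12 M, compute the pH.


pOH = -log10([OH-]) = -log10(5.2×10^-12)
= 12 - log10(5.2) = 11.28
pH = 14 - pOH = 14 - 11.28 = 2.72

2.72


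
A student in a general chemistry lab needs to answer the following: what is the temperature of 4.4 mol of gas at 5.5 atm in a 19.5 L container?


PV = nRT  (R = 0.08206 L·atm/(mol·K))
T = PV/(nR) = 5.5×19.5/(4.4×0.08206)
= 107.25/0.361064
= 297.04 K

297.04 K


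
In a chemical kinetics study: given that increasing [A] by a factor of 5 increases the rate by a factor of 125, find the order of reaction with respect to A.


rate ∝ [A]^n
5^n = 125 → n = 3
Order in A: 3

3


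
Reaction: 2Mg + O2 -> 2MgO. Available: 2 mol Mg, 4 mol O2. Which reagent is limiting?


Mole ratio available / coefficient:
  Mg: 2/2 = 1.000
  O2: 4/1 = 4.000
Smaller ratio is limiting.

Mg


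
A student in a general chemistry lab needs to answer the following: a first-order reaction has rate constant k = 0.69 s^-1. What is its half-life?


t½ = ln2/k = 0.693147/(0.69 s^-1)
= 1.005 s

1.005 s


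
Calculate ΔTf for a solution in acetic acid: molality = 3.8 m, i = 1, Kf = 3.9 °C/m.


ΔTf = Kf × m × i
= 3.9 × 3.8 × 1
= 14.82 °C

14.82 °C


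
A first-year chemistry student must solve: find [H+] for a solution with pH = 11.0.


[H+] = 10^(-pH) = 10^(-11.0)
= 1.0×10^-11 M

1.0×10^-11 M


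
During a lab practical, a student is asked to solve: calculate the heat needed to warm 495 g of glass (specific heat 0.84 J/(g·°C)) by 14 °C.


q = mcΔT = 495 × 0.84 × 14
= 5821.20 J

5821.20 J


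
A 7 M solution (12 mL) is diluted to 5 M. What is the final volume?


C1V1 = C2V2
7 × 12 = 5 × V2
V2 = 84/5 = 16.8 mL

16.8 mL


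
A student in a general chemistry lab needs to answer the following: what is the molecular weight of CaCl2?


M(CaCl2) = 1×40.08 + 2×35.45
= 40.08 + 70.9
= 110.98 g/mol

110.98 g/mol


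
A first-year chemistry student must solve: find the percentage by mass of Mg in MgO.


M(MgO) = 1×24.31 + 1×16.0 = 40.31 g/mol
Mass of Mg = 1 × 24.31 = 24.31 g/mol
% Mg = 24.31/40.31 × 100 = 60.31%

60.31%


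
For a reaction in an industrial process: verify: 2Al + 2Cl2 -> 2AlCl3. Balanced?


Equation: 2Al + 2Cl2 -> 2AlCl3
Check atoms: Al: 2=2, Cl: 4≠6
Not balanced

No, not balanced


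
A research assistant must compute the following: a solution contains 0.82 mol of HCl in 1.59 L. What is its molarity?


M = n/V = 0.82/1.59 = 0.516 mol/L

0.516 M


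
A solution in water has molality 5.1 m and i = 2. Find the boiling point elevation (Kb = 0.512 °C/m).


ΔTb = Kb × m × i
= 0.512 × 5.1 × 2
= 5.2224 °C

5.2224 °C


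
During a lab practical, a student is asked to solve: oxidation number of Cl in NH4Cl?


halide: -1
Oxidation number: -1

-1


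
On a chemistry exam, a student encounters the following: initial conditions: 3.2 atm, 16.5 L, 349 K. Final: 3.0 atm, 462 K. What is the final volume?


P1V1/T1 = P2V2/T2
V2 = P1V1T2/(T1P2)
= 3.2×16.5×462/(349×3.0)
= 23.299 L

23.299 L


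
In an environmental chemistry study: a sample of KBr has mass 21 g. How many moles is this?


M(KBr) = 119.0 g/mol
n = mass/M = 21/119.0 = 0.1765 mol

0.1765 mol


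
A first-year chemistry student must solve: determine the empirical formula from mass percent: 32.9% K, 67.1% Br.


Assume 100 g sample. Moles of each element:
  K: 32.9/39.1 = 0.841 mol
  Br: 67.1/79.9 = 0.84 mol
Divide by smallest (0.84):
  K: 0.841/0.84 = 1.0
  Br: 0.84/0.84 = 1.0
Empirical formula: KBr

KBr


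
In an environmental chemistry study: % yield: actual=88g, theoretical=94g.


% yield = actual/theoretical × 100
= 88/94 × 100
= 93.62%

93.62%


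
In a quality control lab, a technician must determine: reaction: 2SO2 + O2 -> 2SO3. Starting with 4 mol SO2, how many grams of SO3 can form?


Mole ratio SO3:SO2 = 2:2
n(SO3) = 4 × 2/2 = 4.000 mol
mass = 4.000 × 80.07 = 320.28 g

320.28 g


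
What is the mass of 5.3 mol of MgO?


M(MgO) = 40.31 g/mol
mass = n × M = 5.3 × 40.31 = 213.64 g

213.64 g


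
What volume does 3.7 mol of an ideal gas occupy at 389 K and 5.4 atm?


PV = nRT  (R = 0.08206 L·atm/(mol·K))
V = nRT/P = 3.7×0.08206×389/5.4
= 21.872 L

21.872 L


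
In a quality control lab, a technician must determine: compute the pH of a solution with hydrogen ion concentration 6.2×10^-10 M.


pH = -log10([H+]) = -log10(6.2×10^-10)
= 10 - log10(6.2)
= 10 - 0.79
= 9.21

9.21


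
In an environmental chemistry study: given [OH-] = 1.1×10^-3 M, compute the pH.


pOH = -log10([OH-]) = -log10(1.1×10^-3)
= 3 - log10(1.1) = 2.96
pH = 14 - pOH = 14 - 2.96 = 11.04

11.04


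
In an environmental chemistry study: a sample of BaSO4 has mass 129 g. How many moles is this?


M(BaSO4) = 233.4 g/mol
n = mass/M = 129/233.4 = 0.5527 mol

0.5527 mol


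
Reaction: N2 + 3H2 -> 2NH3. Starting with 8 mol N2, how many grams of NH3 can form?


Mole ratio NH3:N2 = 2:1
n(NH3) = 8 × 2/1 = 16.000 mol
mass = 16.000 × 17.03 = 272.48 g

272.48 g


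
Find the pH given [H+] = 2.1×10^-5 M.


pH = -log10([H+]) = -log10(2.1×10^-5)
= 5 - log10(2.1)
= 5 - 0.32
= 4.68

4.68


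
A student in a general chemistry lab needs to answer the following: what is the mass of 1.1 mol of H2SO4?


M(H2SO4) = 98.09 g/mol
mass = n × M = 1.1 × 98.09 = 107.90 g

107.90 g


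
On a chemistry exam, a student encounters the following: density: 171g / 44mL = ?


ρ = mass/volume
= 171/44
= 3.886 g/mL

3.886 g/mL


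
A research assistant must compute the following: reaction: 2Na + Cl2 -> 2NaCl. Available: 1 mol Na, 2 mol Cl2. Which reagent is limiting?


Mole ratio available / coefficient:
  Na: 1/2 = 0.500
  Cl2: 2/1 = 2.000
Smaller ratio is limiting.

Na


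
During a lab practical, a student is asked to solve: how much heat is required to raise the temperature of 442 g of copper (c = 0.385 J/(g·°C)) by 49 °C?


q = mcΔT = 442 × 0.385 × 49
= 8338.33 J

8338.33 J


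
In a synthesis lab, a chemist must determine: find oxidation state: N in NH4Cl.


x + 4(+1) + (-1) = 0, so x = -3
Oxidation number: -3

-3


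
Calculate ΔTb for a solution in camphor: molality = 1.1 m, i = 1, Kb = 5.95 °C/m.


ΔTb = Kb × m × i
= 5.95 × 1.1 × 1
= 6.545 °C

6.545 °C


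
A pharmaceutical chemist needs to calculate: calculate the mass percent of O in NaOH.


M(NaOH) = 1×22.99 + 1×16.0 + 1×1.008 = 39.998 g/mol
Mass of O = 1 × 16.0 = 16.00 g/mol
% O = 16.00/39.998 × 100 = 40.00%

40.00%


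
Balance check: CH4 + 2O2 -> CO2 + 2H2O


Equation: CH4 + 2O2 -> CO2 + 2H2O
Check atoms: C: 1=1, H: 4=4, O: 4=4
Balanced

Yes, balanced


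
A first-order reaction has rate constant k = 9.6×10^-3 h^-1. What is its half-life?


t½ = ln2/k = 0.693147/(9.6×10^-3 h^-1)
= 72.20 h

72.20 h


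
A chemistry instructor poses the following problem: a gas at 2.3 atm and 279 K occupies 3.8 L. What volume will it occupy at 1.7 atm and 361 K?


P1V1/T1 = P2V2/T2
V2 = P1V1T2/(T1P2)
= 2.3×3.8×361/(279×1.7)
= 6.652 L

6.652 L


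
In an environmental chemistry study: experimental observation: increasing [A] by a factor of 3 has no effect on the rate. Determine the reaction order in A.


rate ∝ [A]^n
rate ∝ [A]^0
Order in A: 0

0


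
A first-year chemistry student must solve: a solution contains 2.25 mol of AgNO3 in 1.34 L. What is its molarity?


M = n/V = 2.25/1.34 = 1.679 mol/L

1.679 M


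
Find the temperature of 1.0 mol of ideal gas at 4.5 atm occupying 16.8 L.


PV = nRT  (R = 0.08206 L·atm/(mol·K))
T = PV/(nR) = 4.5×16.8/(1.0×0.08206)
= 75.60/0.082060
= 921.28 K

921.28 K


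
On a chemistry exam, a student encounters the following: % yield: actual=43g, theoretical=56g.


% yield = actual/theoretical × 100
= 43/56 × 100
= 76.79%

76.79%


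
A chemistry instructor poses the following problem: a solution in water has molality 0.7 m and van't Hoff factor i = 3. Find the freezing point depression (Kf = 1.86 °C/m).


ΔTf = Kf × m × i
= 1.86 × 0.7 × 3
= 3.906 °C

3.906 °C


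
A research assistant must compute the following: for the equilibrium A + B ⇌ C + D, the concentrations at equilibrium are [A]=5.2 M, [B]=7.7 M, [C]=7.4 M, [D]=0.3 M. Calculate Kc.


Kc = [C][D]/([A][B])
= (7.4^1 × 0.3^1)/(5.2^1 × 7.7^1)
= 2.22/40.04
= 0.05544

0.05544


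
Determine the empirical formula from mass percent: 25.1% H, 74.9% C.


Assume 100 g sample. Moles of each element:
  H: 25.1/1.008 = 24.901 mol
  C: 74.9/12.01 = 6.236 mol
Divide by smallest (6.236):
  H: 24.901/6.236 = 3.99
  C: 6.236/6.236 = 1.0
Empirical formula: CH4

CH4


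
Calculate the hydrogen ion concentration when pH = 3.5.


[H+] = 10^(-pH) = 10^(-3.5)
= 3.16×10^-4 M

3.16×10^-4 M


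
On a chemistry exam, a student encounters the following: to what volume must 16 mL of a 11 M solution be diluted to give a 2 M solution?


C1V1 = C2V2
11 × 16 = 2 × V2
V2 = 176/2 = 88.0 mL

88.0 mL


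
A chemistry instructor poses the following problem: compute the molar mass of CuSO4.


M(CuSO4) = 1×63.55 + 1×32.07 + 4×16.0
= 63.55 + 32.07 + 64.0
= 159.62 g/mol

159.62 g/mol


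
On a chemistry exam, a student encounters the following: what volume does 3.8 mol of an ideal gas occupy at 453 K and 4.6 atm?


PV = nRT  (R = 0.08206 L·atm/(mol·K))
V = nRT/P = 3.8×0.08206×453/4.6
= 30.708 L

30.708 L


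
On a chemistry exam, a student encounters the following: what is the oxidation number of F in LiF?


F is always -1
Oxidation number: -1

-1


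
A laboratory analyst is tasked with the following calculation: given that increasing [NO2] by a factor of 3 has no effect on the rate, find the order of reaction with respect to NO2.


rate ∝ [NO2]^n
rate ∝ [NO2]^0
Order in NO2: 0

0


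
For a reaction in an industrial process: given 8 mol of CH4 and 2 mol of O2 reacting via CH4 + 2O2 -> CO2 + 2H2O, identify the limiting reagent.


Mole ratio available / coefficient:
  CH4: 8/1 = 8.000
  O2: 2/2 = 1.000
Smaller ratio is limiting.

O2


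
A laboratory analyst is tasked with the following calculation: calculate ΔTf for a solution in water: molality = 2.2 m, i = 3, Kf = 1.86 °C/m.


ΔTf = Kf × m × i
= 1.86 × 2.2 × 3
= 12.276 °C

12.276 °C


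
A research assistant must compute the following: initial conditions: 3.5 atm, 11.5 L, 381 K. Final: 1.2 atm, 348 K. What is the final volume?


P1V1/T1 = P2V2/T2
V2 = P1V1T2/(T1P2)
= 3.5×11.5×348/(381×1.2)
= 30.636 L

30.636 L


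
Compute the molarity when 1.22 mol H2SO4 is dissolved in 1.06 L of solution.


M = n/V = 1.22/1.06 = 1.151 mol/L

1.151 M


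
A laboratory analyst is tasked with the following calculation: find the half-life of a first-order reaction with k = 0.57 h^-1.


t½ = ln2/k = 0.693147/(0.57 h^-1)
= 1.216 h

1.216 h


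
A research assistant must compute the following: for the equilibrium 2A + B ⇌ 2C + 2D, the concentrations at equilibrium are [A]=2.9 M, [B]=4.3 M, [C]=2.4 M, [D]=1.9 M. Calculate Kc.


Kc = [C]^2[D]^2/([A]^2[B])
= (2.4^2 × 1.9^2)/(2.9^2 × 4.3^1)
= 20.7936/36.163
= 0.5750

0.5750


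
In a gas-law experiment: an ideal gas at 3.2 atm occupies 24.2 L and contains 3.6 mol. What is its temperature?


PV = nRT  (R = 0.08206 L·atm/(mol·K))
T = PV/(nR) = 3.2×24.2/(3.6×0.08206)
= 77.44/0.295416
= 262.14 K

262.14 K


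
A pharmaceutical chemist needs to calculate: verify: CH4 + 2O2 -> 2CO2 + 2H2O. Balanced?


Equation: CH4 + 2O2 -> 2CO2 + 2H2O
Check atoms: C: 1≠2, H: 4=4, O: 4≠6
Not balanced

No, not balanced


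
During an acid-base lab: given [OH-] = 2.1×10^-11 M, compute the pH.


pOH = -log10([OH-]) = -log10(2.1×10^-11)
= 11 - log10(2.1) = 10.68
pH = 14 - pOH = 14 - 10.68 = 3.32

3.32


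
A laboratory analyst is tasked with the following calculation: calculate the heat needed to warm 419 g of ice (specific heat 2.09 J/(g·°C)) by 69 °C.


q = mcΔT = 419 × 2.09 × 69
= 60423.99 J

60423.99 J


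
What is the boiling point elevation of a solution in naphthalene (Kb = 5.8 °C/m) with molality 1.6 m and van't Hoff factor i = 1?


ΔTb = Kb × m × i
= 5.8 × 1.6 × 1
= 9.28 °C

9.28 °C


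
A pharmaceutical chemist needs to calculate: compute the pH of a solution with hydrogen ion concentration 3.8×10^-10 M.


pH = -log10([H+]) = -log10(3.8×10^-10)
= 10 - log10(3.8)
= 10 - 0.58
= 9.42

9.42


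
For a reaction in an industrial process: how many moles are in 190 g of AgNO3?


M(AgNO3) = 169.88 g/mol
n = mass/M = 190/169.88 = 1.1184 mol

1.1184 mol


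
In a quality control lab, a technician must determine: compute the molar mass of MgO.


M(MgO) = 1×24.31 + 1×16.0
= 24.31 + 16.0
= 40.31 g/mol

40.31 g/mol


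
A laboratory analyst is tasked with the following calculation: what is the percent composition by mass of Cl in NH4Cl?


M(NH4Cl) = 1×14.01 + 4×1.008 + 1×35.45 = 53.492 g/mol
Mass of Cl = 1 × 35.45 = 35.45 g/mol
% Cl = 35.45/53.492 × 100 = 66.27%

66.27%


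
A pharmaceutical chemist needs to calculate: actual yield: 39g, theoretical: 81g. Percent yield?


% yield = actual/theoretical × 100
= 39/81 × 100
= 48.15%

48.15%


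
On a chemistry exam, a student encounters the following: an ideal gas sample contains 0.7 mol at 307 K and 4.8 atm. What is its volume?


PV = nRT  (R = 0.08206 L·atm/(mol·K))
V = nRT/P = 0.7×0.08206×307/4.8
= 3.674 L

3.674 L


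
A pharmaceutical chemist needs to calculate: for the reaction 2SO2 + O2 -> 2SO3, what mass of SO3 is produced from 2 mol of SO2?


Mole ratio SO3:SO2 = 2:2
n(SO3) = 2 × 2/2 = 2.000 mol
mass = 2.000 × 80.07 = 160.14 g

160.14 g


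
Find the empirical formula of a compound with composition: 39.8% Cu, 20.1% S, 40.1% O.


Assume 100 g sample. Moles of each element:
  Cu: 39.8/63.55 = 0.626 mol
  S: 20.1/32.07 = 0.627 mol
  O: 40.1/16.0 = 2.506 mol
Divide by smallest (0.626):
  Cu: 0.626/0.626 = 1.0
  S: 0.627/0.626 = 1.0
  O: 2.506/0.626 = 4.0
Empirical formula: CuSO4

CuSO4


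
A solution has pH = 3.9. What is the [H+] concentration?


[H+] = 10^(-pH) = 10^(-3.9)
= 1.26×10^-4 M

1.26×10^-4 M


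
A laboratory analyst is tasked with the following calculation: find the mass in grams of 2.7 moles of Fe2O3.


M(Fe2O3) = 159.7 g/mol
mass = n × M = 2.7 × 159.7 = 431.19 g

431.19 g


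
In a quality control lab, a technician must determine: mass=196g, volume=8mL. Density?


ρ = mass/volume
= 196/8
= 24.5 g/mL

24.5 g/mL


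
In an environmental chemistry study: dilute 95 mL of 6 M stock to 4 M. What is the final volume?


C1V1 = C2V2
6 × 95 = 4 × V2
V2 = 570/4 = 142.5 mL

142.5 mL


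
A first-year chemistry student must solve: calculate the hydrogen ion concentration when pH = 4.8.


[H+] = 10^(-pH) = 10^(-4.8)
= 1.58×10^-5 M

1.58×10^-5 M


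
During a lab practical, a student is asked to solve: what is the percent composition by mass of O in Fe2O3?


M(Fe2O3) = 2×55.85 + 3×16.0 = 159.70 g/mol
Mass of O = 3 × 16.0 = 48.00 g/mol
% O = 48.00/159.70 × 100 = 30.06%

30.06%


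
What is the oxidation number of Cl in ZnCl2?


halide: -1
Oxidation number: -1

-1


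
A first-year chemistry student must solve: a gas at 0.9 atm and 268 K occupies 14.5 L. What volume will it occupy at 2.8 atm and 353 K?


P1V1/T1 = P2V2/T2
V2 = P1V1T2/(T1P2)
= 0.9×14.5×353/(268×2.8)
= 6.139 L

6.139 L


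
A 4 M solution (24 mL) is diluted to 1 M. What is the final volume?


C1V1 = C2V2
4 × 24 = 1 × V2
V2 = 96/1 = 96.0 mL

96.0 mL


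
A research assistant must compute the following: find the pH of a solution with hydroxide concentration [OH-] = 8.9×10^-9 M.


pOH = -log10([OH-]) = -log10(8.9×10^-9)
= 9 - log10(8.9) = 8.05
pH = 14 - pOH = 14 - 8.05 = 5.95

5.95


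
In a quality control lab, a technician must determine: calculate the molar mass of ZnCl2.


M(ZnCl2) = 1×65.38 + 2×35.45
= 65.38 + 70.9
= 136.28 g/mol

136.28 g/mol


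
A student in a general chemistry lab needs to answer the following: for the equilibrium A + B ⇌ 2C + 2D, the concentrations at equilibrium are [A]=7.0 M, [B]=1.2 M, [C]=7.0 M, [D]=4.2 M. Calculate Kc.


Kc = [C]^2[D]^2/([A][B])
= (7.0^2 × 4.2^2)/(7.0^1 × 1.2^1)
= 864.36/8.4
= 102.9

102.9


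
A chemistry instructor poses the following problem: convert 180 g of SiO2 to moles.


M(SiO2) = 60.09 g/mol
n = mass/M = 180/60.09 = 2.9955 mol

2.9955 mol


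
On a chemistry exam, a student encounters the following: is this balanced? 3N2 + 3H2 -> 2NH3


Equation: 3N2 + 3H2 -> 2NH3
Check atoms: H: 6=6, N: 6≠2
Not balanced

No, not balanced


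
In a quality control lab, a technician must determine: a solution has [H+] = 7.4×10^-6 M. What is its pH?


pH = -log10([H+]) = -log10(7.4×10^-6)
= 6 - log10(7.4)
= 6 - 0.87
= 5.13

5.13


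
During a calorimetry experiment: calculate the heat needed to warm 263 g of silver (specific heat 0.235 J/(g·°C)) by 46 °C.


q = mcΔT = 263 × 0.235 × 46
= 2843.03 J

2843.03 J


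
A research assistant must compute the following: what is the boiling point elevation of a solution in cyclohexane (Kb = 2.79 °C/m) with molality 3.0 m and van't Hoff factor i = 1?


ΔTb = Kb × m × i
= 2.79 × 3.0 × 1
= 8.37 °C

8.37 °C


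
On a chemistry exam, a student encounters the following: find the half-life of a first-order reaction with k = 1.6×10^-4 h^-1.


t½ = ln2/k = 0.693147/(1.6×10^-4 h^-1)
= 4332 h

4332 h


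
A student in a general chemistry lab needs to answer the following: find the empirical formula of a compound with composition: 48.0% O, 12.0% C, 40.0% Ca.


Assume 100 g sample. Moles of each element:
  O: 48.0/16.0 = 3.0 mol
  C: 12.0/12.01 = 0.999 mol
  Ca: 40.0/40.08 = 0.998 mol
Divide by smallest (0.998):
  O: 3.0/0.998 = 3.01
  C: 0.999/0.998 = 1.0
  Ca: 0.998/0.998 = 1.0
Empirical formula: CaCO3

CaCO3


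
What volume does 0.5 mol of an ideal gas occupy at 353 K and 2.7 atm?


PV = nRT  (R = 0.08206 L·atm/(mol·K))
V = nRT/P = 0.5×0.08206×353/2.7
= 5.364 L

5.364 L


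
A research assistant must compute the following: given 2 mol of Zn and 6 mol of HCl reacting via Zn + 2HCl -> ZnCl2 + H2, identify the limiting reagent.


Mole ratio available / coefficient:
  Zn: 2/1 = 2.000
  HCl: 6/2 = 3.000
Smaller ratio is limiting.

Zn


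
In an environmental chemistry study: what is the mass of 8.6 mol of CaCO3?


M(CaCO3) = 100.09 g/mol
mass = n × M = 8.6 × 100.09 = 860.77 g

860.77 g


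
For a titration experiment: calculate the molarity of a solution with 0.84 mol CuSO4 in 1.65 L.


M = n/V = 0.84/1.65 = 0.509 mol/L

0.509 M


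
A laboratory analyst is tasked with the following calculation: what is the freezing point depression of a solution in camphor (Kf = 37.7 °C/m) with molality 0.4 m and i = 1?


ΔTf = Kf × m × i
= 37.7 × 0.4 × 1
= 15.08 °C

15.08 °C


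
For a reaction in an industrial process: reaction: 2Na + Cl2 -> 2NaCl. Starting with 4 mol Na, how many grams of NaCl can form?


Mole ratio NaCl:Na = 2:2
n(NaCl) = 4 × 2/2 = 4.000 mol
mass = 4.000 × 58.44 = 233.76 g

233.76 g


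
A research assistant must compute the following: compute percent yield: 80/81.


% yield = actual/theoretical × 100
= 80/81 × 100
= 98.77%

98.77%


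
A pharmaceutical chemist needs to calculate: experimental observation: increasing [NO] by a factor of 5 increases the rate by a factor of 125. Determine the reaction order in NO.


rate ∝ [NO]^n
5^n = 125 → n = 3
Order in NO: 3

3


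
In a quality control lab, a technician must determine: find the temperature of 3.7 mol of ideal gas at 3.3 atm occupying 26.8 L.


PV = nRT  (R = 0.08206 L·atm/(mol·K))
T = PV/(nR) = 3.3×26.8/(3.7×0.08206)
= 88.44/0.303622
= 291.28 K

291.28 K


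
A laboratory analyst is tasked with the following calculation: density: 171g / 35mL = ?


ρ = mass/volume
= 171/35
= 4.886 g/mL

4.886 g/mL


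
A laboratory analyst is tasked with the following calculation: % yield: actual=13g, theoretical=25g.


% yield = actual/theoretical × 100
= 13/25 × 100
= 52.0%

52.0%


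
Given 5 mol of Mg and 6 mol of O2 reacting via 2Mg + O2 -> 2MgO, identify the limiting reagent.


Mole ratio available / coefficient:
  Mg: 5/2 = 2.500
  O2: 6/1 = 6.000
Smaller ratio is limiting.

Mg
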